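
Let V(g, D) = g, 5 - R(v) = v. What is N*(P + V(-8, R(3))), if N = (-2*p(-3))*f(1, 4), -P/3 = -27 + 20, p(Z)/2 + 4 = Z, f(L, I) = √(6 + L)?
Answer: 364*√7 ≈ 963.05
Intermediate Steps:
p(Z) = -8 + 2*Z
R(v) = 5 - v
P = 21 (P = -3*(-27 + 20) = -3*(-7) = 21)
N = 28*√7 (N = (-2*(-8 + 2*(-3)))*√(6 + 1) = (-2*(-8 - 6))*√7 = (-2*(-14))*√7 = 28*√7 ≈ 74.081)
N*(P + V(-8, R(3))) = (28*√7)*(21 - 8) = (28*√7)*13 = 364*√7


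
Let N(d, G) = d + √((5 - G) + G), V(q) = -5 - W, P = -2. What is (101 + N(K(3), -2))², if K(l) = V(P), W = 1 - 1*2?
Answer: (97 + √5)² ≈ 9847.8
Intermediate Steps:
W = -1 (W = 1 - 2 = -1)
V(q) = -4 (V(q) = -5 - 1*(-1) = -5 + 1 = -4)
K(l) = -4
N(d, G) = d + √5
(101 + N(K(3), -2))² = (101 + (-4 + √5))² = (97 + √5)²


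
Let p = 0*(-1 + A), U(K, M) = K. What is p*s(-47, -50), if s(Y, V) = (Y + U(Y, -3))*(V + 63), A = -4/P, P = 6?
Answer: 0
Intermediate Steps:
A = -⅔ (A = -4/6 = -4*⅙ = -⅔ ≈ -0.66667)
s(Y, V) = 2*Y*(63 + V) (s(Y, V) = (Y + Y)*(V + 63) = (2*Y)*(63 + V) = 2*Y*(63 + V))
p = 0 (p = 0*(-1 - ⅔) = 0*(-5/3) = 0)
p*s(-47, -50) = 0*(2*(-47)*(63 - 50)) = 0*(2*(-47)*13) = 0*(-1222) = 0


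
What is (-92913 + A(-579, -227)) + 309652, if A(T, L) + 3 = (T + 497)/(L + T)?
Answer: 87344649/403 ≈ 2.1674e+5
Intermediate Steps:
A(T, L) = -3 + (497 + T)/(L + T) (A(T, L) = -3 + (T + 497)/(L + T) = -3 + (497 + T)/(L + T))
(-92913 + A(-579, -227)) + 309652 = (-92913 + (497 - 3*(-227) - 2*(-579))/(-227 - 579)) + 309652 = (-92913 + (497 + 681 + 1158)/(-806)) + 309652 = (-92913 - 1/806*2336) + 309652 = (-92913 - 1168/403) + 309652 = -37445107/403 + 309652 = 87344649/403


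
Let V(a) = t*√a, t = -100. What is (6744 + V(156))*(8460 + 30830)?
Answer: 264971760 - 7858000*√39 ≈ 2.1590e+8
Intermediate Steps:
V(a) = -100*√a
(6744 + V(156))*(8460 + 30830) = (6744 - 200*√39)*(8460 + 30830) = (6744 - 200*√39)*39290 = 264971760 - 7858000*√39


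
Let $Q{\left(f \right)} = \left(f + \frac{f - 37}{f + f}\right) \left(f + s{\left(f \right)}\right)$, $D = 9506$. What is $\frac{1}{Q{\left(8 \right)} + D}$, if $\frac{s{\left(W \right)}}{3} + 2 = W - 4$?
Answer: $\frac{8}{76741} \approx 0.00010425$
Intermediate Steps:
$s{\left(W \right)} = -18 + 3 W$ ($s{\left(W \right)} = -6 + 3 \left(W - 4\right) = -6 + 3 \left(-4 + W\right) = -6 + \left(-12 + 3 W\right) = -18 + 3 W$)
$Q{\left(f \right)} = \left(-18 + 4 f\right) \left(f + \frac{-37 + f}{2 f}\right)$ ($Q{\left(f \right)} = \left(f + \frac{f - 37}{f + f}\right) \left(f + \left(-18 + 3 f\right)\right) = \left(f + \frac{-37 + f}{2 f}\right) \left(-18 + 4 f\right) = \left(-18 + 4 f\right) \left(f + \frac{-37 + f}{2 f}\right)$)
$\frac{1}{Q{\left(8 \right)} + D} = \frac{1}{\left(-83 - 128 + 4 \cdot 8^{2} + \frac{333}{8}\right) + 9506} = \frac{1}{\left(-83 - 128 + 4 \cdot 64 + 333 \cdot \frac{1}{8}\right) + 9506} = \frac{1}{\left(-83 - 128 + 256 + \frac{333}{8}\right) + 9506} = \frac{1}{\frac{693}{8} + 9506} = \frac{1}{\frac{76741}{8}} = \frac{8}{76741}$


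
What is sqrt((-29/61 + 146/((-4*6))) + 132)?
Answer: sqrt(16803609)/366 ≈ 11.200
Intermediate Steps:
sqrt((-29/61 + 146/((-4*6))) + 132) = sqrt((-29*1/61 + 146/(-24)) + 132) = sqrt((-29/61 + 146*(-1/24)) + 132) = sqrt((-29/61 - 73/12) + 132) = sqrt(-4801/732 + 132) = sqrt(91823/732) = sqrt(16803609)/366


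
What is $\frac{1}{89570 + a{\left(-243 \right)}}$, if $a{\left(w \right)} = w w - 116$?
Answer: $\frac{1}{148503} \approx 6.7339 \cdot 10^{-6}$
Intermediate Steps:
$a{\left(w \right)} = -116 + w^{2}$ ($a{\left(w \right)} = w^{2} - 116 = -116 + w^{2}$)
$\frac{1}{89570 + a{\left(-243 \right)}} = \frac{1}{89570 - \left(116 - \left(-243\right)^{2}\right)} = \frac{1}{89570 + \left(-116 + 59049\right)} = \frac{1}{89570 + 58933} = \frac{1}{148503}$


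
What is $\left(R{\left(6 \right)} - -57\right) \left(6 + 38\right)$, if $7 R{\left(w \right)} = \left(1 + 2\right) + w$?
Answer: $\frac{17952}{7} \approx 2564.6$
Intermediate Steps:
$R{\left(w \right)} = \frac{3}{7} + \frac{w}{7}$ ($R{\left(w \right)} = \frac{\left(1 + 2\right) + w}{7} = \frac{3 + w}{7} = \frac{3}{7} + \frac{w}{7}$)
$\left(R{\left(6 \right)} - -57\right) \left(6 + 38\right) = \left(\left(\frac{3}{7} + \frac{1}{7} \cdot 6\right) - -57\right) \left(6 + 38\right) = \left(\left(\frac{3}{7} + \frac{6}{7}\right) + 57\right) 44 = \left(\frac{9}{7} + 57\right) 44 = \frac{408}{7} \cdot 44 = \frac{17952}{7}$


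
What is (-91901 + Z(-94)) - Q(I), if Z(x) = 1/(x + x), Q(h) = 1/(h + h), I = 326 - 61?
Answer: -4578508179/49820 ≈ -91901.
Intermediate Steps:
I = 265
Q(h) = 1/(2*h)
Z(x) = 1/(2*x)
(-91901 + Z(-94)) - Q(I) = (-91901 + (½)/(-94)) - 1/(2*265) = (-91901 + (½)*(-1/94)) - 1/(2*265) = (-91901 - 1/188) - 1*1/530 = -17277389/188 - 1/530 = -4578508179/49820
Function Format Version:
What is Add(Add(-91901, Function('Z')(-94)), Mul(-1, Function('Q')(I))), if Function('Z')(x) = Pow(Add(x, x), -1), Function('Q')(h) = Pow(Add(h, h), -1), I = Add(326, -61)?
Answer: Rational(-4578508179, 49820) ≈ -91901.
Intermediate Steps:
I = 265
Function('Q')(h) = Mul(Rational(1, 2), Pow(h, -1)) (Function('Q')(h) = Pow(Mul(2, h), -1) = Mul(Rational(1, 2), Pow(h, -1)))
Function('Z')(x) = Mul(Rational(1, 2), Pow(x, -1)) (Function('Z')(x) = Pow(Mul(2, x), -1) = Mul(Rational(1, 2), Pow(x, -1)))
Add(Add(-91901, Function('Z')(-94)), Mul(-1, Function('Q')(I))) = Add(Add(-91901, Mul(Rational(1, 2), Pow(-94, -1))), Mul(-1, Mul(Rational(1, 2), Pow(265, -1)))) = Add(Add(-91901, Mul(Rational(1, 2), Rational(-1, 94))), Mul(-1, Mul(Rational(1, 2), Rational(1, 265)))) = Add(Add(-91901, Rational(-1, 188)), Mul(-1, Rational(1, 530))) = Add(Rational(-17277389, 188), Rational(-1, 530)) = Rational(-4578508179, 49820)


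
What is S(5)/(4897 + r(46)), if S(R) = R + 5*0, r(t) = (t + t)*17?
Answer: 5/6461 ≈ 0.00077387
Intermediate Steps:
r(t) = 34*t (r(t) = (2*t)*17 = 34*t)
S(R) = R (S(R) = R + 0 = R)
S(5)/(4897 + r(46)) = 5/(4897 + 34*46) = 5/(4897 + 1564) = 5/6461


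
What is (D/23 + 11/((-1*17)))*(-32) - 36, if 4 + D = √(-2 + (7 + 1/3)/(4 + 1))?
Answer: -3804/391 - 64*I*√30/345 ≈ -9.7289 - 1.0161*I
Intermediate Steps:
D = -4 + 2*I*√30/15 (D = -4 + √(-2 + (7 + 1/3)/(4 + 1)) = -4 + √(-2 + (7 + ⅓)/5) = -4 + √(-2 + (22/3)*(⅕)) = -4 + √(-2 + 22/15) = -4 + √(-8/15) = -4 + 2*I*√30/15 ≈ -4.0 + 0.7303*I)
(D/23 + 11/((-1*17)))*(-32) - 36 = ((-4 + 2*I*√30/15)/23 + 11/((-1*17)))*(-32) - 36 = ((-4 + 2*I*√30/15)*(1/23) + 11/(-17))*(-32) - 36 = ((-4/23 + 2*I*√30/345) + 11*(-1/17))*(-32) - 36 = ((-4/23 + 2*I*√30/345) - 11/17)*(-32) - 36 = (-321/391 + 2*I*√30/345)*(-32) - 36 = (10272/391 - 64*I*√30/345) - 36 = -3804/391 - 64*I*√30/345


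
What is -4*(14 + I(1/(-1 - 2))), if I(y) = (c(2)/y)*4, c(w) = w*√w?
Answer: -56 + 96*√2 ≈ 79.765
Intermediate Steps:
c(w) = w^(3/2)
I(y) = 8*√2/y (I(y) = (2^(3/2)/y)*4 = ((2*√2)/y)*4 = (2*√2/y)*4 = 8*√2/y)
-4*(14 + I(1/(-1 - 2))) = -4*(14 + 8*√2/(1/(-1 - 2))) = -4*(14 + 8*√2/(1/(-3))) = -4*(14 + 8*√2/(-⅓)) = -4*(14 + 8*√2*(-3)) = -4*(14 - 24*√2) = -56 + 96*√2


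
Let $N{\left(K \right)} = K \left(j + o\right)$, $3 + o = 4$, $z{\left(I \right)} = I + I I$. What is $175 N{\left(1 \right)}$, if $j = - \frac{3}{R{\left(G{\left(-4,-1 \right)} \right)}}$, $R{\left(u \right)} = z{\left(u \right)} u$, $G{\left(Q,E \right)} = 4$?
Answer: $\frac{2695}{16} \approx 168.44$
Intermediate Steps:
$z{\left(I \right)} = I + I^{2}$
$o = 1$ ($o = -3 + 4 = 1$)
$R{\left(u \right)} = u^{2} \left(1 + u\right)$ ($R{\left(u \right)} = u \left(1 + u\right) u = u^{2} \left(1 + u\right)$)
$j = - \frac{3}{80}$ ($j = - \frac{3}{4^{2} \left(1 + 4\right)} = - \frac{3}{16 \cdot 5} = - \frac{3}{80} \approx -0.0375$)
$N{\left(K \right)} = \frac{77 K}{80}$ ($N{\left(K \right)} = K \left(- \frac{3}{80} + 1\right) = K \frac{77}{80} = \frac{77 K}{80}$)
$175 N{\left(1 \right)} = 175 \cdot \frac{77}{80} \cdot 1 = 175 \cdot \frac{77}{80} = \frac{2695}{16}$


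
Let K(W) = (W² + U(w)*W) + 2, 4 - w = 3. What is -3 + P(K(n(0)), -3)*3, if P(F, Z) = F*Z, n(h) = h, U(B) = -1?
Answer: -21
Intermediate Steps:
w = 1 (w = 4 - 1*3 = 4 - 3 = 1)
K(W) = 2 + W² - W (K(W) = (W² - W) + 2 = 2 + W² - W)
-3 + P(K(n(0)), -3)*3 = -3 + ((2 + 0² - 1*0)*(-3))*3 = -3 + ((2 + 0 + 0)*(-3))*3 = -3 + (2*(-3))*3 = -3 - 6*3 = -3 - 18 = -21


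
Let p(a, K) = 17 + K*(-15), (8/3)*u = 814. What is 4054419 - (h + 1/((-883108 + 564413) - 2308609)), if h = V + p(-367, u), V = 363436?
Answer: 9709319503855/2627304 ≈ 3.6955e+6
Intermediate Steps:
u = 1221/4 (u = (3/8)*814 = 1221/4 ≈ 305.25)
p(a, K) = 17 - 15*K
h = 1435497/4 (h = 363436 + (17 - 15*1221/4) = 363436 + (17 - 18315/4) = 363436 - 18247/4 = 1435497/4 ≈ 3.5887e+5)
4054419 - (h + 1/((-883108 + 564413) - 2308609)) = 4054419 - (1435497/4 + 1/((-883108 + 564413) - 2308609)) = 4054419 - (1435497/4 + 1/(-318695 - 2308609)) = 4054419 - (1435497/4 + 1/(-2627304)) = 4054419 - (1435497/4 - 1/2627304) = 4054419 - 1*942871752521/2627304 = 4054419 - 942871752521/2627304 = 9709319503855/2627304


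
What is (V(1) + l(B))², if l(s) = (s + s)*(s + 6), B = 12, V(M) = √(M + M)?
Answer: (432 + √2)² ≈ 1.8785e+5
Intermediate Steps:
V(M) = √2*√M (V(M) = √(2*M) = √2*√M)
l(s) = 2*s*(6 + s) (l(s) = (2*s)*(6 + s) = 2*s*(6 + s))
(V(1) + l(B))² = (√2*√1 + 2*12*(6 + 12))² = (√2*1 + 2*12*18)² = (√2 + 432)² = (432 + √2)²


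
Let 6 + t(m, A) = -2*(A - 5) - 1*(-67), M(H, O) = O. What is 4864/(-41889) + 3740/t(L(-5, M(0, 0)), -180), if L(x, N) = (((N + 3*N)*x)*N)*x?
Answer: 154568476/18054159 ≈ 8.5614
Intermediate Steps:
L(x, N) = 4*N²*x² (L(x, N) = (((4*N)*x)*N)*x = ((4*N*x)*N)*x = (4*x*N²)*x = 4*N²*x²)
t(m, A) = 71 - 2*A (t(m, A) = -6 + (-2*(A - 5) - 1*(-67)) = -6 + (-2*(-5 + A) + 67) = -6 + ((10 - 2*A) + 67) = -6 + (77 - 2*A) = 71 - 2*A)
4864/(-41889) + 3740/t(L(-5, M(0, 0)), -180) = 4864/(-41889) + 3740/(71 - 2*(-180)) = 4864*(-1/41889) + 3740/(71 + 360) = -4864/41889 + 3740/431 = 154568476/18054159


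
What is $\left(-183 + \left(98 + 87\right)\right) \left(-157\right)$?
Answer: $-314$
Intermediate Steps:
$\left(-183 + \left(98 + 87\right)\right) \left(-157\right) = \left(-183 + 185\right) \left(-157\right) = 2 \left(-157\right) = -314$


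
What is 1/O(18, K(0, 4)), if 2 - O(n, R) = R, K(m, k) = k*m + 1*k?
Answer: -½ ≈ -0.50000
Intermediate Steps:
K(m, k) = k + k*m (K(m, k) = k*m + k = k + k*m)
O(n, R) = 2 - R
1/O(18, K(0, 4)) = 1/(2 - 4*(1 + 0)) = 1/(2 - 4) = 1/(-2) = -½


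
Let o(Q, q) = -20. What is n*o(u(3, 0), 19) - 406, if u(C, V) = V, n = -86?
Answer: 1314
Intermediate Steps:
n*o(u(3, 0), 19) - 406 = -86*(-20) - 406 = 1720 - 406 = 1314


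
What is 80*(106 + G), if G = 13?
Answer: 9520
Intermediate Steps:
80*(106 + G) = 80*(106 + 13) = 80*119 = 9520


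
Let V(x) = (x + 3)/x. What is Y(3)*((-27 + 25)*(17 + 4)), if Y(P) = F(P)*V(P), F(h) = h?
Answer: -252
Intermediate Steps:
V(x) = (3 + x)/x
Y(P) = 3 + P (Y(P) = P*((3 + P)/P) = 3 + P)
Y(3)*((-27 + 25)*(17 + 4)) = (3 + 3)*((-27 + 25)*(17 + 4)) = 6*(-2*21) = 6*(-42) = -252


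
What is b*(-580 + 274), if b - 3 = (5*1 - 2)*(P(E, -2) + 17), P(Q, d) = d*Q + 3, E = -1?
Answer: -21114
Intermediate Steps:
P(Q, d) = 3 + Q*d (P(Q, d) = Q*d + 3 = 3 + Q*d)
b = 69 (b = 3 + (5*1 - 2)*((3 - 1*(-2)) + 17) = 3 + (5 - 2)*((3 + 2) + 17) = 3 + 3*(5 + 17) = 3 + 3*22 = 3 + 66 = 69)
b*(-580 + 274) = 69*(-580 + 274) = 69*(-306) = -21114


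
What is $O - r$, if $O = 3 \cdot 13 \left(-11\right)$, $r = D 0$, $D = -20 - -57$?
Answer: $-429$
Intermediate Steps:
$D = 37$ ($D = -20 + 57 = 37$)
$r = 0$ ($r = 37 \cdot 0 = 0$)
$O = -429$ ($O = 39 \left(-11\right) = -429$)
$O - r = -429 - 0 = -429 + 0 = -429$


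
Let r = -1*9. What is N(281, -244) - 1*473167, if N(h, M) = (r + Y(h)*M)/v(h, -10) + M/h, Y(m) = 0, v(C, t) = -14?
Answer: -1861439865/3934 ≈ -4.7317e+5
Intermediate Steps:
r = -9
N(h, M) = 9/14 + M/h (N(h, M) = (-9 + 0*M)/(-14) + M/h = (-9 + 0)*(-1/14) + M/h = -9*(-1/14) + M/h = 9/14 + M/h)
N(281, -244) - 1*473167 = (9/14 - 244/281) - 1*473167 = (9/14 - 244*1/281) - 473167 = (9/14 - 244/281) - 473167 = -887/3934 - 473167 = -1861439865/3934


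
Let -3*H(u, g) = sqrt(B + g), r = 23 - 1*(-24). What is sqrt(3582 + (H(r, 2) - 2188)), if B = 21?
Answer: sqrt(12546 - 3*sqrt(23))/3 ≈ 37.315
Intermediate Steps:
r = 47 (r = 23 + 24 = 47)
H(u, g) = -sqrt(21 + g)/3
sqrt(3582 + (H(r, 2) - 2188)) = sqrt(3582 + (-sqrt(21 + 2)/3 - 2188)) = sqrt(3582 + (-sqrt(23)/3 - 2188)) = sqrt(3582 + (-2188 - sqrt(23)/3)) = sqrt(1394 - sqrt(23)/3)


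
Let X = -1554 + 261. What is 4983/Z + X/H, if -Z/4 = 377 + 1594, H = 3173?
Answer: -8668357/8338644 ≈ -1.0395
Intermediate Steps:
X = -1293
Z = -7884 (Z = -4*(377 + 1594) = -4*1971 = -7884)
4983/Z + X/H = 4983/(-7884) - 1293/3173 = 4983*(-1/7884) - 1293*1/3173 = -1661/2628 - 1293/3173 = -8668357/8338644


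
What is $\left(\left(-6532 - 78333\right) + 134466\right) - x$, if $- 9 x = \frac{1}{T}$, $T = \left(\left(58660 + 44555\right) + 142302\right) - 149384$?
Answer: $\frac{42914636398}{865197} \approx 49601.0$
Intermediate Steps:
$T = 96133$ ($T = \left(103215 + 142302\right) - 149384 = 245517 - 149384 = 96133$)
$x = - \frac{1}{865197}$ ($x = - \frac{1}{9 \cdot 96133} = \left(- \frac{1}{9}\right) \frac{1}{96133} = - \frac{1}{865197} \approx -1.1558 \cdot 10^{-6}$)
$\left(\left(-6532 - 78333\right) + 134466\right) - x = \left(\left(-6532 - 78333\right) + 134466\right) - - \frac{1}{865197} = \left(-84865 + 134466\right) + \frac{1}{865197} = 49601 + \frac{1}{865197} = \frac{42914636398}{865197}$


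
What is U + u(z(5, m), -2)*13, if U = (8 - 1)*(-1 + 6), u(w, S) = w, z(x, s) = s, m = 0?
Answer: 35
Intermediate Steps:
U = 35 (U = 7*5 = 35)
U + u(z(5, m), -2)*13 = 35 + 0*13 = 35 + 0 = 35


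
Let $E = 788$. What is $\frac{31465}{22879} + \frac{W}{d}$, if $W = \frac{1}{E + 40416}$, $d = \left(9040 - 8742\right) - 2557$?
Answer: $\frac{2928757016861}{2129573567844} \approx 1.3753$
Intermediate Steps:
$d = -2259$ ($d = 298 - 2557 = -2259$)
$W = \frac{1}{41204}$ ($W = \frac{1}{788 + 40416} = \frac{1}{41204} \approx 2.4269 \cdot 10^{-5}$)
$\frac{31465}{22879} + \frac{W}{d} = \frac{31465}{22879} + \frac{1}{41204 \left(-2259\right)} = 31465 \cdot \frac{1}{22879} + \frac{1}{41204} \left(- \frac{1}{2259}\right) = \frac{31465}{22879} - \frac{1}{93079836} = \frac{2928757016861}{2129573567844}$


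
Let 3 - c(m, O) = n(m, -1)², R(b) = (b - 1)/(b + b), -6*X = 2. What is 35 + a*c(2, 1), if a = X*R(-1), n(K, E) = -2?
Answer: 106/3 ≈ 35.333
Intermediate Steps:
X = -⅓ (X = -⅙*2 = -⅓ ≈ -0.33333)
R(b) = (-1 + b)/(2*b) (R(b) = (-1 + b)/((2*b)) = (-1 + b)*(1/(2*b)) = (-1 + b)/(2*b))
c(m, O) = -1 (c(m, O) = 3 - 1*(-2)² = 3 - 1*4 = 3 - 4 = -1)
a = -⅓ (a = -(-1 - 1)/(6*(-1)) = -(-1)*(-2)/6 = -⅓*1 = -⅓ ≈ -0.33333)
35 + a*c(2, 1) = 35 - ⅓*(-1) = 35 + ⅓ = 106/3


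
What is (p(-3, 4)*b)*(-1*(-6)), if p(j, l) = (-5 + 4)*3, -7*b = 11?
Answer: 198/7 ≈ 28.286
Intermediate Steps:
b = -11/7 (b = -1/7*11 = -11/7 ≈ -1.5714)
p(j, l) = -3 (p(j, l) = -1*3 = -3)
(p(-3, 4)*b)*(-1*(-6)) = (-3*(-11/7))*(-1*(-6)) = (33/7)*6 = 198/7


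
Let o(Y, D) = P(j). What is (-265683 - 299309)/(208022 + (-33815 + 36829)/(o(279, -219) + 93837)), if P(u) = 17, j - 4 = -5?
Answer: -26513379584/9761849901 ≈ -2.7160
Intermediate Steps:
j = -1 (j = 4 - 5 = -1)
o(Y, D) = 17
(-265683 - 299309)/(208022 + (-33815 + 36829)/(o(279, -219) + 93837)) = (-265683 - 299309)/(208022 + (-33815 + 36829)/(17 + 93837)) = -564992/(208022 + 3014/93854) = -564992/(208022 + 3014*(1/93854)) = -564992/(208022 + 1507/46927) = -564992/9761849901/46927 = -564992*46927/9761849901 = -26513379584/9761849901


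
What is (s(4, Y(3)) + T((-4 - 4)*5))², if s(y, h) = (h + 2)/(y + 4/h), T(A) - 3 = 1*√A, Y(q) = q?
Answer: -6271/256 + 63*I*√10/4 ≈ -24.496 + 49.806*I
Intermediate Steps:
T(A) = 3 + √A (T(A) = 3 + 1*√A = 3 + √A)
s(y, h) = (2 + h)/(y + 4/h)
(s(4, Y(3)) + T((-4 - 4)*5))² = (3*(2 + 3)/(4 + 3*4) + (3 + √((-4 - 4)*5)))² = (3*5/(4 + 12) + (3 + √(-8*5)))² = (3*5/16 + (3 + √(-40)))² = (3*(1/16)*5 + (3 + 2*I*√10))² = (15/16 + (3 + 2*I*√10))² = (63/16 + 2*I*√10)²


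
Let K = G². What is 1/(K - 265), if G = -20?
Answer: 1/135 ≈ 0.0074074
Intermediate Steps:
K = 400 (K = (-20)² = 400)
1/(K - 265) = 1/(400 - 265) = 1/135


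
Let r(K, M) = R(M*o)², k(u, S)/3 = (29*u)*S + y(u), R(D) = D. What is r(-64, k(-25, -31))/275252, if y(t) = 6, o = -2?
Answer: 4548558249/68813 ≈ 66100.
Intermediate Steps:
k(u, S) = 18 + 87*S*u (k(u, S) = 3*((29*u)*S + 6) = 3*(29*S*u + 6) = 3*(6 + 29*S*u) = 18 + 87*S*u)
r(K, M) = 4*M² (r(K, M) = (M*(-2))² = (-2*M)² = 4*M²)
r(-64, k(-25, -31))/275252 = (4*(18 + 87*(-31)*(-25))²)/275252 = (4*(18 + 67425)²)*(1/275252) = (4*67443²)*(1/275252) = (4*4548558249)*(1/275252) = 18194232996*(1/275252) = 4548558249/68813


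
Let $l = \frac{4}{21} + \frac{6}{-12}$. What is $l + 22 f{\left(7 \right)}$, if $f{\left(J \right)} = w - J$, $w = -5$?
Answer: $- \frac{11101}{42} \approx -264.31$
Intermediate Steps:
$f{\left(J \right)} = -5 - J$
$l = - \frac{13}{42}$ ($l = 4 \cdot \frac{1}{21} + 6 \left(- \frac{1}{12}\right) = \frac{4}{21} - \frac{1}{2} = - \frac{13}{42} \approx -0.30952$)
$l + 22 f{\left(7 \right)} = - \frac{13}{42} + 22 \left(-5 - 7\right) = - \frac{13}{42} + 22 \left(-12\right) = - \frac{13}{42} - 264 = - \frac{11101}{42}$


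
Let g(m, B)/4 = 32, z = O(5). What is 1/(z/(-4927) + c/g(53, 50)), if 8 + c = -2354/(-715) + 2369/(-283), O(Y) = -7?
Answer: -892378240/89913117 ≈ -9.9249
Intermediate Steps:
c = -240583/18395 (c = -8 + (-2354/(-715) + 2369/(-283)) = -8 + (-2354*(-1/715) + 2369*(-1/283)) = -8 + (214/65 - 2369/283) = -8 - 93423/18395 = -240583/18395 ≈ -13.079)
z = -7
g(m, B) = 128 (g(m, B) = 4*32 = 128)
1/(z/(-4927) + c/g(53, 50)) = 1/(-7/(-4927) - 240583/18395/128) = 1/(-7*(-1/4927) - 240583/18395*1/128) = 1/(7/4927 - 240583/2354560) = 1/(-89913117/892378240) = -892378240/89913117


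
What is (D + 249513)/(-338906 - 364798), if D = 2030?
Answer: -251543/703704 ≈ -0.35746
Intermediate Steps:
(D + 249513)/(-338906 - 364798) = (2030 + 249513)/(-338906 - 364798) = 251543/(-703704) = 251543*(-1/703704) = -251543/703704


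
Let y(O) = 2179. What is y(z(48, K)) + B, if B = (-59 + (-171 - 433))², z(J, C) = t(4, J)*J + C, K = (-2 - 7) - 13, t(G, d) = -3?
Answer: 441748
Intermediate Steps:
K = -22 (K = -9 - 13 = -22)
z(J, C) = C - 3*J (z(J, C) = -3*J + C = C - 3*J)
B = 439569 (B = (-59 - 604)² = (-663)² = 439569)
y(z(48, K)) + B = 2179 + 439569 = 441748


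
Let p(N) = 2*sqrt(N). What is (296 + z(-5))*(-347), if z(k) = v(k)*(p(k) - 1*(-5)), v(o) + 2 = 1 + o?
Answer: -92302 + 4164*I*sqrt(5) ≈ -92302.0 + 9311.0*I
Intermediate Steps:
v(o) = -1 + o (v(o) = -2 + (1 + o) = -1 + o)
z(k) = (-1 + k)*(5 + 2*sqrt(k)) (z(k) = (-1 + k)*(2*sqrt(k) - 1*(-5)) = (-1 + k)*(2*sqrt(k) + 5) = (-1 + k)*(5 + 2*sqrt(k)))
(296 + z(-5))*(-347) = (296 + (-1 - 5)*(5 + 2*sqrt(-5)))*(-347) = (296 - 6*(5 + 2*(I*sqrt(5))))*(-347) = (296 - 6*(5 + 2*I*sqrt(5)))*(-347) = (296 + (-30 - 12*I*sqrt(5)))*(-347) = (266 - 12*I*sqrt(5))*(-347) = -92302 + 4164*I*sqrt(5)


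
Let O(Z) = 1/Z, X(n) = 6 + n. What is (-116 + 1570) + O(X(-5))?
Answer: 1455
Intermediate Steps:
(-116 + 1570) + O(X(-5)) = (-116 + 1570) + 1/(6 - 5) = 1454 + 1/1 = 1454 + 1 = 1455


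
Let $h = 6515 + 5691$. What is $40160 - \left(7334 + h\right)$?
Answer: $20620$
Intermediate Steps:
$h = 12206$
$40160 - \left(7334 + h\right) = 40160 - \left(7334 + 12206\right) = 40160 - 19540 = 20620$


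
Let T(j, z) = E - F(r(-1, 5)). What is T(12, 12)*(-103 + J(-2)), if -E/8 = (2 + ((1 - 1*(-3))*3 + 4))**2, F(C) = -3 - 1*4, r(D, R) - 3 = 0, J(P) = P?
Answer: 271425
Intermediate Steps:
r(D, R) = 3 (r(D, R) = 3 + 0 = 3)
F(C) = -7 (F(C) = -3 - 4 = -7)
E = -2592 (E = -8*(2 + ((1 - 1*(-3))*3 + 4))**2 = -8*(2 + ((1 + 3)*3 + 4))**2 = -8*(2 + (4*3 + 4))**2 = -8*(2 + (12 + 4))**2 = -8*(2 + 16)**2 = -8*18**2 = -8*324 = -2592)
T(j, z) = -2585 (T(j, z) = -2592 - 1*(-7) = -2592 + 7 = -2585)
T(12, 12)*(-103 + J(-2)) = -2585*(-103 - 2) = -2585*(-105) = 271425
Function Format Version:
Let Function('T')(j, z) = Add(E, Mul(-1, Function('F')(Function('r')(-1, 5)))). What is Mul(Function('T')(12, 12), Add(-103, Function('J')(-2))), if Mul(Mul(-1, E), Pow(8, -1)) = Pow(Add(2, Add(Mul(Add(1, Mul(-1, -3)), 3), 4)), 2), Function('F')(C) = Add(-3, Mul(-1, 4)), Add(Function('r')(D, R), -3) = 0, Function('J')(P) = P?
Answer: 271425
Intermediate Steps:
Function('r')(D, R) = 3 (Function('r')(D, R) = Add(3, 0) = 3)
Function('F')(C) = -7 (Function('F')(C) = Add(-3, -4) = -7)
E = -2592 (E = Mul(-8, Pow(Add(2, Add(Mul(Add(1, Mul(-1, -3)), 3), 4)), 2)) = Mul(-8, Pow(Add(2, Add(Mul(Add(1, 3), 3), 4)), 2)) = Mul(-8, Pow(Add(2, Add(Mul(4, 3), 4)), 2)) = Mul(-8, Pow(Add(2, Add(12, 4)), 2)) = Mul(-8, Pow(Add(2, 16), 2)) = Mul(-8, Pow(18, 2)) = Mul(-8, 324) = -2592)
Function('T')(j, z) = -2585 (Function('T')(j, z) = Add(-2592, Mul(-1, -7)) = Add(-2592, 7) = -2585)
Mul(Function('T')(12, 12), Add(-103, Function('J')(-2))) = Mul(-2585, Add(-103, -2)) = Mul(-2585, -105) = 271425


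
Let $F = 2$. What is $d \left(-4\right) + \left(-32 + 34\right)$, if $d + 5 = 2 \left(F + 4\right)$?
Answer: $-26$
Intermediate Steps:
$d = 7$ ($d = -5 + 2 \left(2 + 4\right) = -5 + 2 \cdot 6 = -5 + 12 = 7$)
$d \left(-4\right) + \left(-32 + 34\right) = 7 \left(-4\right) + \left(-32 + 34\right) = -28 + 2 = -26$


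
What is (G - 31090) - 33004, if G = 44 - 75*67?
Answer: -69075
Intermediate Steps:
G = -4981 (G = 44 - 5025 = -4981)
(G - 31090) - 33004 = (-4981 - 31090) - 33004 = -36071 - 33004 = -69075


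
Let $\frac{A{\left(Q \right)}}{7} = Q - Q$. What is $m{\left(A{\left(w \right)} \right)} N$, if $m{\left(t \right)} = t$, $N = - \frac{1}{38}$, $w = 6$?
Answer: $0$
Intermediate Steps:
$N = - \frac{1}{38}$ ($N = \left(-1\right) \frac{1}{38} = - \frac{1}{38} \approx -0.026316$)
$A{\left(Q \right)} = 0$ ($A{\left(Q \right)} = 7 \left(Q - Q\right) = 7 \cdot 0 = 0$)
$m{\left(A{\left(w \right)} \right)} N = 0 \left(- \frac{1}{38}\right) = 0$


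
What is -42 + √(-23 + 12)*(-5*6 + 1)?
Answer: -42 - 29*I*√11 ≈ -42.0 - 96.182*I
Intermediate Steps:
-42 + √(-23 + 12)*(-5*6 + 1) = -42 + √(-11)*(-30 + 1) = -42 + (I*√11)*(-29) = -42 - 29*I*√11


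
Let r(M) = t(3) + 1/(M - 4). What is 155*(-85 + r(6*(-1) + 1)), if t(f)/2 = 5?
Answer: -104780/9 ≈ -11642.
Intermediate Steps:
t(f) = 10 (t(f) = 2*5 = 10)
r(M) = 10 + 1/(-4 + M) (r(M) = 10 + 1/(M - 4) = 10 + 1/(-4 + M))
155*(-85 + r(6*(-1) + 1)) = 155*(-85 + (-39 + 10*(6*(-1) + 1))/(-4 + (6*(-1) + 1))) = 155*(-85 + (-39 + 10*(-6 + 1))/(-4 + (-6 + 1))) = 155*(-85 + (-39 + 10*(-5))/(-4 - 5)) = 155*(-85 + (-39 - 50)/(-9)) = 155*(-85 - ⅑*(-89)) = 155*(-85 + 89/9) = 155*(-676/9) = -104780/9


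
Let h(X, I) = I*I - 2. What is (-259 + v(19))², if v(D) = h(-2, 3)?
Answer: 63504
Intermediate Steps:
h(X, I) = -2 + I² (h(X, I) = I² - 2 = -2 + I²)
v(D) = 7 (v(D) = -2 + 3² = -2 + 9 = 7)
(-259 + v(19))² = (-259 + 7)² = (-252)² = 63504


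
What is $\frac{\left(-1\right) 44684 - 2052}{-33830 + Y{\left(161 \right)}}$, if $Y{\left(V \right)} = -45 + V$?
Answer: $\frac{23368}{16857} \approx 1.3862$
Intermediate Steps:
$\frac{\left(-1\right) 44684 - 2052}{-33830 + Y{\left(161 \right)}} = \frac{\left(-1\right) 44684 - 2052}{-33830 + \left(-45 + 161\right)} = \frac{-44684 - 2052}{-33830 + 116} = \frac{-44684 - 2052}{-33714} = \left(-46736\right) \left(- \frac{1}{33714}\right) = \frac{23368}{16857}$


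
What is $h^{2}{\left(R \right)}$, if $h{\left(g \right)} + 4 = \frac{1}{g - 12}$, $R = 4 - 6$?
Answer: $\frac{3249}{196} \approx 16.577$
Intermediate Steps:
$R = -2$
$h{\left(g \right)} = -4 + \frac{1}{-12 + g}$ ($h{\left(g \right)} = -4 + \frac{1}{g - 12} = -4 + \frac{1}{-12 + g}$)
$h^{2}{\left(R \right)} = \left(\frac{49 - -8}{-12 - 2}\right)^{2} = \left(\frac{49 + 8}{-14}\right)^{2} = \left(\left(- \frac{1}{14}\right) 57\right)^{2} = \left(- \frac{57}{14}\right)^{2} = \frac{3249}{196}$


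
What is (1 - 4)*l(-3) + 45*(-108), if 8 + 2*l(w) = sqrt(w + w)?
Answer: -4848 - 3*I*sqrt(6)/2 ≈ -4848.0 - 3.6742*I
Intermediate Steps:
l(w) = -4 + sqrt(2)*sqrt(w)/2 (l(w) = -4 + sqrt(w + w)/2 = -4 + sqrt(2*w)/2 = -4 + (sqrt(2)*sqrt(w))/2 = -4 + sqrt(2)*sqrt(w)/2)
(1 - 4)*l(-3) + 45*(-108) = (1 - 4)*(-4 + sqrt(2)*sqrt(-3)/2) + 45*(-108) = -3*(-4 + sqrt(2)*(I*sqrt(3))/2) - 4860 = -3*(-4 + I*sqrt(6)/2) - 4860 = (12 - 3*I*sqrt(6)/2) - 4860 = -4848 - 3*I*sqrt(6)/2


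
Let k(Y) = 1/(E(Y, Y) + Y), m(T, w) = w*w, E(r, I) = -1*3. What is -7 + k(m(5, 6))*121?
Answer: -10/3 ≈ -3.3333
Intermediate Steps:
E(r, I) = -3
m(T, w) = w²
k(Y) = 1/(-3 + Y)
-7 + k(m(5, 6))*121 = -7 + 121/(-3 + 6²) = -7 + 121/(-3 + 36) = -7 + 121/33 = -7 + (1/33)*121 = -7 + 11/3 = -10/3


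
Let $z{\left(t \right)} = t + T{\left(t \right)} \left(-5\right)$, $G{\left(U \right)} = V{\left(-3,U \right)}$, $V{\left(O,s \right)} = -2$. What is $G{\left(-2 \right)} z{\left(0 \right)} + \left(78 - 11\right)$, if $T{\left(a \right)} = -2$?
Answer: $47$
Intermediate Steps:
$G{\left(U \right)} = -2$
$z{\left(t \right)} = 10 + t$ ($z{\left(t \right)} = t - -10 = t + 10 = 10 + t$)
$G{\left(-2 \right)} z{\left(0 \right)} + \left(78 - 11\right) = - 2 \left(10 + 0\right) + \left(78 - 11\right) = \left(-2\right) 10 + 67 = -20 + 67 = 47$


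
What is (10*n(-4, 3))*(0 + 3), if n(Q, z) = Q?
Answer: -120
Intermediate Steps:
(10*n(-4, 3))*(0 + 3) = (10*(-4))*(0 + 3) = -40*3 = -120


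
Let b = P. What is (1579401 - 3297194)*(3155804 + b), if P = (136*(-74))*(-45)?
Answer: -6198972114412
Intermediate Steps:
P = 452880 (P = -10064*(-45) = 452880)
b = 452880
(1579401 - 3297194)*(3155804 + b) = (1579401 - 3297194)*(3155804 + 452880) = -1717793*3608684 = -6198972114412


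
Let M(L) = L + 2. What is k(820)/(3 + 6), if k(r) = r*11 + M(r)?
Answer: 9842/9 ≈ 1093.6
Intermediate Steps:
M(L) = 2 + L
k(r) = 2 + 12*r (k(r) = r*11 + (2 + r) = 11*r + (2 + r) = 2 + 12*r)
k(820)/(3 + 6) = (2 + 12*820)/(3 + 6) = (2 + 9840)/9 = 9842*(1/9) = 9842/9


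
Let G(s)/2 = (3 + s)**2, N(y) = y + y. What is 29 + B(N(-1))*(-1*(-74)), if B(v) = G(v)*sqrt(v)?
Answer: 29 + 148*I*sqrt(2) ≈ 29.0 + 209.3*I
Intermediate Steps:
N(y) = 2*y
G(s) = 2*(3 + s)**2
B(v) = 2*sqrt(v)*(3 + v)**2 (B(v) = (2*(3 + v)**2)*sqrt(v) = 2*sqrt(v)*(3 + v)**2)
29 + B(N(-1))*(-1*(-74)) = 29 + (2*sqrt(2*(-1))*(3 + 2*(-1))**2)*(-1*(-74)) = 29 + (2*sqrt(-2)*(3 - 2)**2)*74 = 29 + (2*(I*sqrt(2))*1**2)*74 = 29 + (2*(I*sqrt(2))*1)*74 = 29 + (2*I*sqrt(2))*74 = 29 + 148*I*sqrt(2)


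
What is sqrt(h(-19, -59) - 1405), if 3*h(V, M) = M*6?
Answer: I*sqrt(1523) ≈ 39.026*I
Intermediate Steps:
h(V, M) = 2*M (h(V, M) = (M*6)/3 = (6*M)/3 = 2*M)
sqrt(h(-19, -59) - 1405) = sqrt(2*(-59) - 1405) = sqrt(-118 - 1405) = sqrt(-1523) = I*sqrt(1523)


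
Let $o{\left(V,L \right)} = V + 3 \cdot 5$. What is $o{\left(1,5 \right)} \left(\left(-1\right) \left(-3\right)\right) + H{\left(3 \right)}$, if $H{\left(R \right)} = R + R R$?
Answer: $60$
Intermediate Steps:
$o{\left(V,L \right)} = 15 + V$ ($o{\left(V,L \right)} = V + 15 = 15 + V$)
$H{\left(R \right)} = R + R^{2}$
$o{\left(1,5 \right)} \left(\left(-1\right) \left(-3\right)\right) + H{\left(3 \right)} = \left(15 + 1\right) \left(\left(-1\right) \left(-3\right)\right) + 3 \left(1 + 3\right) = 16 \cdot 3 + 3 \cdot 4 = 48 + 12 = 60$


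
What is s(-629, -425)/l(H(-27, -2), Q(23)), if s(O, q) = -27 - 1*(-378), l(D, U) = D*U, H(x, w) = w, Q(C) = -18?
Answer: 39/4 ≈ 9.7500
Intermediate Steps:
s(O, q) = 351 (s(O, q) = -27 + 378 = 351)
s(-629, -425)/l(H(-27, -2), Q(23)) = 351/((-2*(-18))) = 351/36 = 351*(1/36) = 39/4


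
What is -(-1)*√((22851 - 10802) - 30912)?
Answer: I*√18863 ≈ 137.34*I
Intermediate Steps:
-(-1)*√((22851 - 10802) - 30912) = -(-1)*√(12049 - 30912) = -(-1)*√(-18863) = -(-1)*I*√18863 = I*√18863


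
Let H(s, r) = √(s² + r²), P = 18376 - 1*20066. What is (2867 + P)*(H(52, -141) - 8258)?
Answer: -9719666 + 1177*√22585 ≈ -9.5428e+6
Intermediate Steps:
P = -1690 (P = 18376 - 20066 = -1690)
H(s, r) = √(r² + s²)
(2867 + P)*(H(52, -141) - 8258) = (2867 - 1690)*(√((-141)² + 52²) - 8258) = 1177*(√(19881 + 2704) - 8258) = 1177*(√22585 - 8258) = 1177*(-8258 + √22585) = -9719666 + 1177*√22585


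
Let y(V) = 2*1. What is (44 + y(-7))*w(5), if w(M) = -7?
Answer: -322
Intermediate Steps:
y(V) = 2
(44 + y(-7))*w(5) = (44 + 2)*(-7) = 46*(-7) = -322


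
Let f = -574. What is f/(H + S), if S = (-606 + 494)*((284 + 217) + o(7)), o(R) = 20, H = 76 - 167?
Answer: 82/8349 ≈ 0.0098215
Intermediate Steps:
H = -91
S = -58352 (S = (-606 + 494)*((284 + 217) + 20) = -112*(501 + 20) = -112*521 = -58352)
f/(H + S) = -574/(-91 - 58352) = -574/(-58443) = -1/58443*(-574) = 82/8349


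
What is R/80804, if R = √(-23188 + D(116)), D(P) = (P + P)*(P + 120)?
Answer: √7891/40402 ≈ 0.0021987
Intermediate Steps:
D(P) = 2*P*(120 + P) (D(P) = (2*P)*(120 + P) = 2*P*(120 + P))
R = 2*√7891 (R = √(-23188 + 2*116*(120 + 116)) = √(-23188 + 2*116*236) = √(-23188 + 54752) = √31564 = 2*√7891 ≈ 177.66)
R/80804 = (2*√7891)/80804 = (2*√7891)*(1/80804) = √7891/40402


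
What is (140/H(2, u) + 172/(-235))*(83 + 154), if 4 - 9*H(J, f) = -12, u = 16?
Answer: 17380869/940 ≈ 18490.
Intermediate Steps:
H(J, f) = 16/9 (H(J, f) = 4/9 - 1/9*(-12) = 4/9 + 4/3 = 16/9)
(140/H(2, u) + 172/(-235))*(83 + 154) = (140/(16/9) + 172/(-235))*(83 + 154) = (140*(9/16) + 172*(-1/235))*237 = (315/4 - 172/235)*237 = (73337/940)*237 = 17380869/940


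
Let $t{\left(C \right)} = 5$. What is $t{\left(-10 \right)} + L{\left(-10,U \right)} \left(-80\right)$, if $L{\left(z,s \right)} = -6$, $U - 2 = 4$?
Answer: $485$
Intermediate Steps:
$U = 6$ ($U = 2 + 4 = 6$)
$t{\left(-10 \right)} + L{\left(-10,U \right)} \left(-80\right) = 5 - -480 = 5 + 480 = 485$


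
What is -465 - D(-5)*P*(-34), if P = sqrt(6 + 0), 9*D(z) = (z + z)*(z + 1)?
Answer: -465 + 1360*sqrt(6)/9 ≈ -94.855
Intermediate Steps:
D(z) = 2*z*(1 + z)/9 (D(z) = ((z + z)*(z + 1))/9 = ((2*z)*(1 + z))/9 = (2*z*(1 + z))/9 = 2*z*(1 + z)/9)
P = sqrt(6) ≈ 2.4495
-465 - D(-5)*P*(-34) = -465 - ((2/9)*(-5)*(1 - 5))*sqrt(6)*(-34) = -465 - ((2/9)*(-5)*(-4))*sqrt(6)*(-34) = -465 - 40*sqrt(6)/9*(-34) = -465 - (-1360)*sqrt(6)/9 = -465 + 1360*sqrt(6)/9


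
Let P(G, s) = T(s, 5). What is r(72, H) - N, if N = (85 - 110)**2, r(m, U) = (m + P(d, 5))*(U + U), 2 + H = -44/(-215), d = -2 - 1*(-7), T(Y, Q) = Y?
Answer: -193819/215 ≈ -901.48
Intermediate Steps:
d = 5 (d = -2 + 7 = 5)
P(G, s) = s
H = -386/215 (H = -2 - 44/(-215) = -2 - 44*(-1/215) = -2 + 44/215 = -386/215 ≈ -1.7953)
r(m, U) = 2*U*(5 + m) (r(m, U) = (m + 5)*(U + U) = (5 + m)*(2*U) = 2*U*(5 + m))
N = 625 (N = (-25)**2 = 625)
r(72, H) - N = 2*(-386/215)*(5 + 72) - 1*625 = 2*(-386/215)*77 - 625 = -59444/215 - 625 = -193819/215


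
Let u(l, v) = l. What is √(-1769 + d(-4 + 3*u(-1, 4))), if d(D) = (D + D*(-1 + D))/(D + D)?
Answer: I*√7090/2 ≈ 42.101*I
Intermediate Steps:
d(D) = (D + D*(-1 + D))/(2*D) (d(D) = (D + D*(-1 + D))/((2*D)) = (D + D*(-1 + D))*(1/(2*D)) = (D + D*(-1 + D))/(2*D))
√(-1769 + d(-4 + 3*u(-1, 4))) = √(-1769 + (-4 + 3*(-1))/2) = √(-1769 + (-4 - 3)/2) = √(-1769 + (½)*(-7)) = √(-1769 - 7/2) = √(-3545/2) = I*√7090/2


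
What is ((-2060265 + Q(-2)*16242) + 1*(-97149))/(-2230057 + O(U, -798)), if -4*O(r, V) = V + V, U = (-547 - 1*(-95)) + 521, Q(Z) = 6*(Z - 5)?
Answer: 1419789/1114829 ≈ 1.2735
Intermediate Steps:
Q(Z) = -30 + 6*Z (Q(Z) = 6*(-5 + Z) = -30 + 6*Z)
U = 69 (U = (-547 + 95) + 521 = -452 + 521 = 69)
O(r, V) = -V/2 (O(r, V) = -(V + V)/4 = -V/2)
((-2060265 + Q(-2)*16242) + 1*(-97149))/(-2230057 + O(U, -798)) = ((-2060265 + (-30 + 6*(-2))*16242) + 1*(-97149))/(-2230057 - ½*(-798)) = ((-2060265 + (-30 - 12)*16242) - 97149)/(-2230057 + 399) = ((-2060265 - 42*16242) - 97149)/(-2229658) = ((-2060265 - 682164) - 97149)*(-1/2229658) = (-2742429 - 97149)*(-1/2229658) = -2839578*(-1/2229658) = 1419789/1114829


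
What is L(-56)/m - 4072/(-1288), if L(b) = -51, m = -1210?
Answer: 624101/194810 ≈ 3.2036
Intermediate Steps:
L(-56)/m - 4072/(-1288) = -51/(-1210) - 4072/(-1288) = -51*(-1/1210) - 4072*(-1/1288) = 51/1210 + 509/161 = 624101/194810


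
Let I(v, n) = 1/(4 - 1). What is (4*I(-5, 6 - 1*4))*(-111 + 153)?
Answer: 56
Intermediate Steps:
I(v, n) = ⅓ (I(v, n) = 1/3 = ⅓)
(4*I(-5, 6 - 1*4))*(-111 + 153) = (4*(⅓))*(-111 + 153) = (4/3)*42 = 56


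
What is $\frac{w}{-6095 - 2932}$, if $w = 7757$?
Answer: $- \frac{7757}{9027} \approx -0.85931$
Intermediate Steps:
$\frac{w}{-6095 - 2932} = \frac{7757}{-6095 - 2932} = \frac{7757}{-9027} = 7757 \left(- \frac{1}{9027}\right) = - \frac{7757}{9027}$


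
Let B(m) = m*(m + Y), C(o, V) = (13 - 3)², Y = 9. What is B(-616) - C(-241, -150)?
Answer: 373812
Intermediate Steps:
C(o, V) = 100 (C(o, V) = 10² = 100)
B(m) = m*(9 + m) (B(m) = m*(m + 9) = m*(9 + m))
B(-616) - C(-241, -150) = -616*(9 - 616) - 1*100 = -616*(-607) - 100 = 373912 - 100 = 373812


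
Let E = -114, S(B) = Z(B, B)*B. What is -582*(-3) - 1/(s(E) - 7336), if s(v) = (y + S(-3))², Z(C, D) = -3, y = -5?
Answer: 12780721/7320 ≈ 1746.0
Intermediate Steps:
S(B) = -3*B
s(v) = 16 (s(v) = (-5 - 3*(-3))² = (-5 + 9)² = 4² = 16)
-582*(-3) - 1/(s(E) - 7336) = -582*(-3) - 1/(16 - 7336) = 1746 - 1/(-7320) = 1746 - 1*(-1/7320) = 1746 + 1/7320 = 12780721/7320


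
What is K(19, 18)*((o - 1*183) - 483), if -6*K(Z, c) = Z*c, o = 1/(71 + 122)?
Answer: 7326609/193 ≈ 37962.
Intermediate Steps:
o = 1/193 ≈ 0.0051813
K(Z, c) = -Z*c/6
K(19, 18)*((o - 1*183) - 483) = (-⅙*19*18)*((1/193 - 1*183) - 483) = -57*((1/193 - 183) - 483) = -57*(-35318/193 - 483) = -57*(-128537/193) = 7326609/193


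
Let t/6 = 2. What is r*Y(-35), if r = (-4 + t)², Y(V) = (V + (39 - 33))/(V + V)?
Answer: 928/35 ≈ 26.514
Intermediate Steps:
t = 12 (t = 6*2 = 12)
Y(V) = (6 + V)/(2*V) (Y(V) = (V + 6)/((2*V)) = (6 + V)*(1/(2*V)) = (6 + V)/(2*V))
r = 64 (r = (-4 + 12)² = 8² = 64)
r*Y(-35) = 64*((½)*(6 - 35)/(-35)) = 64*((½)*(-1/35)*(-29)) = 64*(29/70) = 928/35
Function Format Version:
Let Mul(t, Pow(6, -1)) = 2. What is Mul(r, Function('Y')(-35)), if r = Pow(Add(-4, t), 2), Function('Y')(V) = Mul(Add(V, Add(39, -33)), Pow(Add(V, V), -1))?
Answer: Rational(928, 35) ≈ 26.514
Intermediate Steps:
t = 12 (t = Mul(6, 2) = 12)
Function('Y')(V) = Mul(Rational(1, 2), Pow(V, -1), Add(6, V)) (Function('Y')(V) = Mul(Add(V, 6), Pow(Mul(2, V), -1)) = Mul(Add(6, V), Mul(Rational(1, 2), Pow(V, -1))) = Mul(Rational(1, 2), Pow(V, -1), Add(6, V)))
r = 64 (r = Pow(Add(-4, 12), 2) = Pow(8, 2) = 64)
Mul(r, Function('Y')(-35)) = Mul(64, Mul(Rational(1, 2), Pow(-35, -1), Add(6, -35))) = Mul(64, Mul(Rational(1, 2), Rational(-1, 35), -29)) = Mul(64, Rational(29, 70)) = Rational(928, 35)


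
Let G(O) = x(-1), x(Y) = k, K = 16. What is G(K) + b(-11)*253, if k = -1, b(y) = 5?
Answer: 1264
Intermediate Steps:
x(Y) = -1
G(O) = -1
G(K) + b(-11)*253 = -1 + 5*253 = -1 + 1265 = 1264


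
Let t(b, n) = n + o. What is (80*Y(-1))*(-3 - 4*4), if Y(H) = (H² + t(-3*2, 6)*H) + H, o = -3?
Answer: 4560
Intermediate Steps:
t(b, n) = -3 + n (t(b, n) = n - 3 = -3 + n)
Y(H) = H² + 4*H (Y(H) = (H² + (-3 + 6)*H) + H = (H² + 3*H) + H = H² + 4*H)
(80*Y(-1))*(-3 - 4*4) = (80*(-(4 - 1)))*(-3 - 4*4) = (80*(-1*3))*(-3 - 16) = (80*(-3))*(-19) = -240*(-19) = 4560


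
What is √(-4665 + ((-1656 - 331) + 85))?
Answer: I*√6567 ≈ 81.037*I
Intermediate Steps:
√(-4665 + ((-1656 - 331) + 85)) = √(-4665 + (-1987 + 85)) = √(-4665 - 1902) = √(-6567) = I*√6567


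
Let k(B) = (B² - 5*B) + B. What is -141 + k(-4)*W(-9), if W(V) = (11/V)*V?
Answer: 211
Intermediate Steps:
W(V) = 11
k(B) = B² - 4*B
-141 + k(-4)*W(-9) = -141 - 4*(-4 - 4)*11 = -141 - 4*(-8)*11 = -141 + 32*11 = -141 + 352 = 211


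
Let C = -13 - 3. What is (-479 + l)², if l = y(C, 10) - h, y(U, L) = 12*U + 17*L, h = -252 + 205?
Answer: 206116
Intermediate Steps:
C = -16
h = -47
l = 25 (l = (12*(-16) + 17*10) - 1*(-47) = (-192 + 170) + 47 = -22 + 47 = 25)
(-479 + l)² = (-479 + 25)² = (-454)² = 206116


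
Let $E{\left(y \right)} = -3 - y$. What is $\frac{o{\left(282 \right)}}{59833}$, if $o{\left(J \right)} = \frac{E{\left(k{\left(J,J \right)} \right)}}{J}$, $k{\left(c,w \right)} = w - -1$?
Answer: $- \frac{143}{8436453} \approx -1.695 \cdot 10^{-5}$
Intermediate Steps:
$k{\left(c,w \right)} = 1 + w$ ($k{\left(c,w \right)} = w + 1 = 1 + w$)
$o{\left(J \right)} = \frac{-4 - J}{J}$ ($o{\left(J \right)} = \frac{-3 - \left(1 + J\right)}{J} = \frac{-4 - J}{J}$)
$\frac{o{\left(282 \right)}}{59833} = \frac{\frac{1}{282} \left(-4 - 282\right)}{59833} = \frac{-4 - 282}{282} \cdot \frac{1}{59833} = \frac{1}{282} \left(-286\right) \frac{1}{59833} = \left(- \frac{143}{141}\right) \frac{1}{59833} = - \frac{143}{8436453}$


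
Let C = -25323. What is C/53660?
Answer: -25323/53660 ≈ -0.47192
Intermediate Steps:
C/53660 = -25323/53660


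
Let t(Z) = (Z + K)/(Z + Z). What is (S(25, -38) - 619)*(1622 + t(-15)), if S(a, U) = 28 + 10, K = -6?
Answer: -9427887/10 ≈ -9.4279e+5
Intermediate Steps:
S(a, U) = 38
t(Z) = (-6 + Z)/(2*Z) (t(Z) = (Z - 6)/(Z + Z) = (-6 + Z)/((2*Z)) = (-6 + Z)*(1/(2*Z)) = (-6 + Z)/(2*Z))
(S(25, -38) - 619)*(1622 + t(-15)) = (38 - 619)*(1622 + (1/2)*(-6 - 15)/(-15)) = -581*(1622 + (1/2)*(-1/15)*(-21)) = -581*(1622 + 7/10) = -581*16227/10 = -9427887/10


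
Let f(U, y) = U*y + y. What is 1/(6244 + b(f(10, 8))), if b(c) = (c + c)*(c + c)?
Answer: 1/37220 ≈ 2.6867e-5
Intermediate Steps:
f(U, y) = y + U*y
b(c) = 4*c**2 (b(c) = (2*c)*(2*c) = 4*c**2)
1/(6244 + b(f(10, 8))) = 1/(6244 + 4*(8*(1 + 10))**2) = 1/(6244 + 4*(8*11)**2) = 1/(6244 + 4*88**2) = 1/(6244 + 4*7744) = 1/(6244 + 30976) = 1/37220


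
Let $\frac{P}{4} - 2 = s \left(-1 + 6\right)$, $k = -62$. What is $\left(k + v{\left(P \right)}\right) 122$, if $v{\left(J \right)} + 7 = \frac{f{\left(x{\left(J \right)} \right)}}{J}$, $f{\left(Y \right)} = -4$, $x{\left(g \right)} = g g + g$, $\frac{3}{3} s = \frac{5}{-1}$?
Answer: $- \frac{193492}{23} \approx -8412.7$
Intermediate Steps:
$s = -5$ ($s = \frac{5}{-1} = 5 \left(-1\right) = -5$)
$x{\left(g \right)} = g + g^{2}$ ($x{\left(g \right)} = g^{2} + g = g + g^{2}$)
$P = -92$ ($P = 8 + 4 \left(- 5 \left(-1 + 6\right)\right) = 8 + 4 \left(\left(-5\right) 5\right) = 8 + 4 \left(-25\right) = 8 - 100 = -92$)
$v{\left(J \right)} = -7 - \frac{4}{J}$
$\left(k + v{\left(P \right)}\right) 122 = \left(-62 - \left(7 + \frac{4}{-92}\right)\right) 122 = \left(-62 - \frac{160}{23}\right) 122 = \left(- \frac{1586}{23}\right) 122 = - \frac{193492}{23}$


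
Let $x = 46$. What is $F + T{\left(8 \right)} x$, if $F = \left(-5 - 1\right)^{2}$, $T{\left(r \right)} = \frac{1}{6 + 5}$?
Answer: $\frac{442}{11} \approx 40.182$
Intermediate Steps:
$T{\left(r \right)} = \frac{1}{11}$
$F = 36$ ($F = \left(-6\right)^{2} = 36$)
$F + T{\left(8 \right)} x = 36 + \frac{1}{11} \cdot 46 = 36 + \frac{46}{11} = \frac{442}{11}$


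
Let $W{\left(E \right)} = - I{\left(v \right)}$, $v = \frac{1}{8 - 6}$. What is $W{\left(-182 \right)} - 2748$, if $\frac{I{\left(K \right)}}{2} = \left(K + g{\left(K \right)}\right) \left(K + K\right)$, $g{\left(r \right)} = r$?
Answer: $-2750$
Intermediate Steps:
$v = \frac{1}{2}$ ($v = \frac{1}{8 - 6} = \frac{1}{2} \approx 0.5$)
$I{\left(K \right)} = 8 K^{2}$ ($I{\left(K \right)} = 2 \left(K + K\right) \left(K + K\right) = 2 \cdot 2 K 2 K = 2 \cdot 4 K^{2} = 8 K^{2}$)
$W{\left(E \right)} = -2$ ($W{\left(E \right)} = - \frac{8}{4} = \left(-1\right) 2 = -2$)
$W{\left(-182 \right)} - 2748 = -2 - 2748 = -2750$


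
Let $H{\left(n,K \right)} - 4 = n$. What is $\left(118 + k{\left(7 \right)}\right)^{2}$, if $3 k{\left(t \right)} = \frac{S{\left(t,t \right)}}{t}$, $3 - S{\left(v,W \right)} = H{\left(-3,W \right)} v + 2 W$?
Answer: $\frac{672400}{49} \approx 13722.0$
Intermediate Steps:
$H{\left(n,K \right)} = 4 + n$
$S{\left(v,W \right)} = 3 - v - 2 W$ ($S{\left(v,W \right)} = 3 - \left(\left(4 - 3\right) v + 2 W\right) = 3 - \left(1 v + 2 W\right) = 3 - \left(v + 2 W\right) = 3 - v - 2 W$)
$k{\left(t \right)} = \frac{3 - 3 t}{3 t}$ ($k{\left(t \right)} = \frac{\left(3 - t - 2 t\right) \frac{1}{t}}{3} = \frac{\left(3 - 3 t\right) \frac{1}{t}}{3} = \frac{\frac{1}{t} \left(3 - 3 t\right)}{3} = \frac{3 - 3 t}{3 t}$)
$\left(118 + k{\left(7 \right)}\right)^{2} = \left(118 + \frac{1 - 7}{7}\right)^{2} = \left(118 + \frac{1}{7} \left(-6\right)\right)^{2} = \left(118 - \frac{6}{7}\right)^{2} = \left(\frac{820}{7}\right)^{2} = \frac{672400}{49}$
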